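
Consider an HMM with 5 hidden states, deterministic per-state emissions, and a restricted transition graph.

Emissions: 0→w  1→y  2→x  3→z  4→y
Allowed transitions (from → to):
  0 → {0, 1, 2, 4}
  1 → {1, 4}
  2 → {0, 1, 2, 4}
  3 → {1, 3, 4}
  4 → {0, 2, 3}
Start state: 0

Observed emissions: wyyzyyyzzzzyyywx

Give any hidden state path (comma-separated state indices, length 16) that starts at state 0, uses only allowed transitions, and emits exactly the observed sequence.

  0: obs=w cand={0} pick 0 [start]
  1: obs=y cand={1,4} pick 1 [0->1 ok]
  2: obs=y cand={1,4} pick 4 [1->4 ok]
  3: obs=z cand={3} pick 3 [4->3 ok]
  4: obs=y cand={1,4} pick 1 [3->1 ok]
  5: obs=y cand={1,4} pick 1 [1->1 ok]
  6: obs=y cand={1,4} pick 4 [1->4 ok]
  7: obs=z cand={3} pick 3 [4->3 ok]
  8: obs=z cand={3} pick 3 [3->3 ok]
  9: obs=z cand={3} pick 3 [3->3 ok]
  10: obs=z cand={3} pick 3 [3->3 ok]
  11: obs=y cand={1,4} pick 1 [3->1 ok]
  12: obs=y cand={1,4} pick 1 [1->1 ok]
  13: obs=y cand={1,4} pick 4 [1->4 ok]
  14: obs=w cand={0} pick 0 [4->0 ok]
  15: obs=x cand={2} pick 2 [0->2 ok]

0,1,4,3,1,1,4,3,3,3,3,1,1,4,0,2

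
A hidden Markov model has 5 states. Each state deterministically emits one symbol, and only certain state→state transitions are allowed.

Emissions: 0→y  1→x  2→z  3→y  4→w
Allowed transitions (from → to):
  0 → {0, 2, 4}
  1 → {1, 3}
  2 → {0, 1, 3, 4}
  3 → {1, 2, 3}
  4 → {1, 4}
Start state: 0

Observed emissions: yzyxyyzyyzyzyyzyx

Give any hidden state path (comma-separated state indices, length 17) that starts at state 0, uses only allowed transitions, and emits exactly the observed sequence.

  [0] y  {0,3}  => 0  start
  [1] z  {2}  => 2  0->2 ok
  [2] y  {0,3}  => 3  2->3 ok
  [3] x  {1}  => 1  3->1 ok
  [4] y  {0,3}  => 3  1->3 ok
  [5] y  {0,3}  => 3  3->3 ok
  [6] z  {2}  => 2  3->2 ok
  [7] y  {0,3}  => 0  2->0 ok
  [8] y  {0,3}  => 0  0->0 ok
  [9] z  {2}  => 2  0->2 ok
  [10] y  {0,3}  => 0  2->0 ok
  [11] z  {2}  => 2  0->2 ok
  [12] y  {0,3}  => 0  2->0 ok
  [13] y  {0,3}  => 0  0->0 ok
  [14] z  {2}  => 2  0->2 ok
  [15] y  {0,3}  => 3  2->3 ok
  [16] x  {1}  => 1  3->1 ok

0,2,3,1,3,3,2,0,0,2,0,2,0,0,2,3,1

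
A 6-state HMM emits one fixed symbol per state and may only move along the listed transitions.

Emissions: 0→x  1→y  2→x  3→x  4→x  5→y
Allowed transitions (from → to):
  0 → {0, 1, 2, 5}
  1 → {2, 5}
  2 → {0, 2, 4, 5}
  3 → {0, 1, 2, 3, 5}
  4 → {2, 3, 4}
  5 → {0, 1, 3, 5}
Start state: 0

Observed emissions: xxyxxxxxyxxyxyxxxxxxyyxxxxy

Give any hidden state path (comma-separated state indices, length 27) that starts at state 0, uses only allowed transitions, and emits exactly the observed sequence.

0,0,5,3,0,0,0,2,5,3,3,5,0,5,3,3,3,3,0,0,1,5,3,2,2,0,5

  0: obs=x cand={0,2,3,4} pick 0 [start]
  1: obs=x cand={0,2,3,4} pick 0 [0->0 ok]
  2: obs=y cand={1,5} pick 5 [0->5 ok]
  3: obs=x cand={0,2,3,4} pick 3 [5->3 ok]
  4: obs=x cand={0,2,3,4} pick 0 [3->0 ok]
  5: obs=x cand={0,2,3,4} pick 0 [0->0 ok]
  6: obs=x cand={0,2,3,4} pick 0 [0->0 ok]
  7: obs=x cand={0,2,3,4} pick 2 [0->2 ok]
  8: obs=y cand={1,5} pick 5 [2->5 ok]
  9: obs=x cand={0,2,3,4} pick 3 [5->3 ok]
  10: obs=x cand={0,2,3,4} pick 3 [3->3 ok]
  11: obs=y cand={1,5} pick 5 [3->5 ok]
  12: obs=x cand={0,2,3,4} pick 0 [5->0 ok]
  13: obs=y cand={1,5} pick 5 [0->5 ok]
  14: obs=x cand={0,2,3,4} pick 3 [5->3 ok]
  15: obs=x cand={0,2,3,4} pick 3 [3->3 ok]
  16: obs=x cand={0,2,3,4} pick 3 [3->3 ok]
  17: obs=x cand={0,2,3,4} pick 3 [3->3 ok]
  18: obs=x cand={0,2,3,4} pick 0 [3->0 ok]
  19: obs=x cand={0,2,3,4} pick 0 [0->0 ok]
  20: obs=y cand={1,5} pick 1 [0->1 ok]
  21: obs=y cand={1,5} pick 5 [1->5 ok]
  22: obs=x cand={0,2,3,4} pick 3 [5->3 ok]
  23: obs=x cand={0,2,3,4} pick 2 [3->2 ok]
  24: obs=x cand={0,2,3,4} pick 2 [2->2 ok]
  25: obs=x cand={0,2,3,4} pick 0 [2->0 ok]
  26: obs=y cand={1,5} pick 5 [0->5 ok]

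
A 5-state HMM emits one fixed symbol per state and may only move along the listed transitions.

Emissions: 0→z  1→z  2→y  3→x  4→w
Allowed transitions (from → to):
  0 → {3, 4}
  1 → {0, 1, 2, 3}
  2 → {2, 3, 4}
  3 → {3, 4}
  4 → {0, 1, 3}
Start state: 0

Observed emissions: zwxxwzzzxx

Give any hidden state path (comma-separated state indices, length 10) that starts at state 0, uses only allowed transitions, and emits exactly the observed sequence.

0,4,3,3,4,1,1,1,3,3

  t0 'z' -> {0,1}, take 0 (start)
  t1 'w' -> {4}, take 4 (0->4 ok)
  t2 'x' -> {3}, take 3 (4->3 ok)
  t3 'x' -> {3}, take 3 (3->3 ok)
  t4 'w' -> {4}, take 4 (3->4 ok)
  t5 'z' -> {0,1}, take 1 (4->1 ok)
  t6 'z' -> {0,1}, take 1 (1->1 ok)
  t7 'z' -> {0,1}, take 1 (1->1 ok)
  t8 'x' -> {3}, take 3 (1->3 ok)
  t9 'x' -> {3}, take 3 (3->3 ok)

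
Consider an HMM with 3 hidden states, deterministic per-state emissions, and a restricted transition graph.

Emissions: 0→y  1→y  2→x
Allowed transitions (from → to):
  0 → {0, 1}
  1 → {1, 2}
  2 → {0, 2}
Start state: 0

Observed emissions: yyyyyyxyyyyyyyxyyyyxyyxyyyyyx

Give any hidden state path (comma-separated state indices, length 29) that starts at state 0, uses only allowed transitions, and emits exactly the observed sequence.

  [0] y  {0,1}  => 0  start
  [1] y  {0,1}  => 0  0->0 ok
  [2] y  {0,1}  => 1  0->1 ok
  [3] y  {0,1}  => 1  1->1 ok
  [4] y  {0,1}  => 1  1->1 ok
  [5] y  {0,1}  => 1  1->1 ok
  [6] x  {2}  => 2  1->2 ok
  [7] y  {0,1}  => 0  2->0 ok
  [8] y  {0,1}  => 0  0->0 ok
  [9] y  {0,1}  => 0  0->0 ok
  [10] y  {0,1}  => 1  0->1 ok
  [11] y  {0,1}  => 1  1->1 ok
  [12] y  {0,1}  => 1  1->1 ok
  [13] y  {0,1}  => 1  1->1 ok
  [14] x  {2}  => 2  1->2 ok
  [15] y  {0,1}  => 0  2->0 ok
  [16] y  {0,1}  => 0  0->0 ok
  [17] y  {0,1}  => 0  0->0 ok
  [18] y  {0,1}  => 1  0->1 ok
  [19] x  {2}  => 2  1->2 ok
  [20] y  {0,1}  => 0  2->0 ok
  [21] y  {0,1}  => 1  0->1 ok
  [22] x  {2}  => 2  1->2 ok
  [23] y  {0,1}  => 0  2->0 ok
  [24] y  {0,1}  => 0  0->0 ok
  [25] y  {0,1}  => 0  0->0 ok
  [26] y  {0,1}  => 0  0->0 ok
  [27] y  {0,1}  => 1  0->1 ok
  [28] x  {2}  => 2  1->2 ok

0,0,1,1,1,1,2,0,0,0,1,1,1,1,2,0,0,0,1,2,0,1,2,0,0,0,0,1,2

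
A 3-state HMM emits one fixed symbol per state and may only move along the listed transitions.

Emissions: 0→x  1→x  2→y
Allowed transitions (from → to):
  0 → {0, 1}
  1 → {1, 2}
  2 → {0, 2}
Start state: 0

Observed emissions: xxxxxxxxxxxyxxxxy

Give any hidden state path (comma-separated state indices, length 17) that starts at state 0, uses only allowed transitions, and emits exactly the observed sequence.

  [0] x  {0,1}  => 0  start
  [1] x  {0,1}  => 0  0->0 ok
  [2] x  {0,1}  => 0  0->0 ok
  [3] x  {0,1}  => 0  0->0 ok
  [4] x  {0,1}  => 0  0->0 ok
  [5] x  {0,1}  => 0  0->0 ok
  [6] x  {0,1}  => 1  0->1 ok
  [7] x  {0,1}  => 1  1->1 ok
  [8] x  {0,1}  => 1  1->1 ok
  [9] x  {0,1}  => 1  1->1 ok
  [10] x  {0,1}  => 1  1->1 ok
  [11] y  {2}  => 2  1->2 ok
  [12] x  {0,1}  => 0  2->0 ok
  [13] x  {0,1}  => 1  0->1 ok
  [14] x  {0,1}  => 1  1->1 ok
  [15] x  {0,1}  => 1  1->1 ok
  [16] y  {2}  => 2  1->2 ok

0,0,0,0,0,0,1,1,1,1,1,2,0,1,1,1,2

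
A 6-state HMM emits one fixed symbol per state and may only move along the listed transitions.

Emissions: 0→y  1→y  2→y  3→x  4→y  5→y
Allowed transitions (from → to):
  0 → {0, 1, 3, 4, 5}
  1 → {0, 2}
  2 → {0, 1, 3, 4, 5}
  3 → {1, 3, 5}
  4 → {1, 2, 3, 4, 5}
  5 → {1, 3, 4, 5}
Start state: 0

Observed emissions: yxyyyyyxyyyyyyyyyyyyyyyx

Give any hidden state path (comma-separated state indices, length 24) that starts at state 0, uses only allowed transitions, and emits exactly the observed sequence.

  [0] y  {0,1,2,4,5}  => 0  start
  [1] x  {3}  => 3  0->3 ok
  [2] y  {0,1,2,4,5}  => 1  3->1 ok
  [3] y  {0,1,2,4,5}  => 2  1->2 ok
  [4] y  {0,1,2,4,5}  => 0  2->0 ok
  [5] y  {0,1,2,4,5}  => 5  0->5 ok
  [6] y  {0,1,2,4,5}  => 5  5->5 ok
  [7] x  {3}  => 3  5->3 ok
  [8] y  {0,1,2,4,5}  => 5  3->5 ok
  [9] y  {0,1,2,4,5}  => 1  5->1 ok
  [10] y  {0,1,2,4,5}  => 0  1->0 ok
  [11] y  {0,1,2,4,5}  => 0  0->0 ok
  [12] y  {0,1,2,4,5}  => 0  0->0 ok
  [13] y  {0,1,2,4,5}  => 5  0->5 ok
  [14] y  {0,1,2,4,5}  => 5  5->5 ok
  [15] y  {0,1,2,4,5}  => 5  5->5 ok
  [16] y  {0,1,2,4,5}  => 5  5->5 ok
  [17] y  {0,1,2,4,5}  => 4  5->4 ok
  [18] y  {0,1,2,4,5}  => 4  4->4 ok
  [19] y  {0,1,2,4,5}  => 5  4->5 ok
  [20] y  {0,1,2,4,5}  => 5  5->5 ok
  [21] y  {0,1,2,4,5}  => 1  5->1 ok
  [22] y  {0,1,2,4,5}  => 0  1->0 ok
  [23] x  {3}  => 3  0->3 ok

0,3,1,2,0,5,5,3,5,1,0,0,0,5,5,5,5,4,4,5,5,1,0,3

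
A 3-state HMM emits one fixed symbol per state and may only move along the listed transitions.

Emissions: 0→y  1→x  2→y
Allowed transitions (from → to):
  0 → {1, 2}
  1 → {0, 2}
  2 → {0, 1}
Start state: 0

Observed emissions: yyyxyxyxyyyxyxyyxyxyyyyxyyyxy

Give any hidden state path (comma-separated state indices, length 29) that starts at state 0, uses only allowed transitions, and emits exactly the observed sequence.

0,2,0,1,2,1,2,1,0,2,0,1,2,1,2,0,1,2,1,2,0,2,0,1,0,2,0,1,0

  pos 0: y in {0,2}, choose 0; start
  pos 1: y in {0,2}, choose 2; 0->2 ok
  pos 2: y in {0,2}, choose 0; 2->0 ok
  pos 3: x in {1}, choose 1; 0->1 ok
  pos 4: y in {0,2}, choose 2; 1->2 ok
  pos 5: x in {1}, choose 1; 2->1 ok
  pos 6: y in {0,2}, choose 2; 1->2 ok
  pos 7: x in {1}, choose 1; 2->1 ok
  pos 8: y in {0,2}, choose 0; 1->0 ok
  pos 9: y in {0,2}, choose 2; 0->2 ok
  pos 10: y in {0,2}, choose 0; 2->0 ok
  pos 11: x in {1}, choose 1; 0->1 ok
  pos 12: y in {0,2}, choose 2; 1->2 ok
  pos 13: x in {1}, choose 1; 2->1 ok
  pos 14: y in {0,2}, choose 2; 1->2 ok
  pos 15: y in {0,2}, choose 0; 2->0 ok
  pos 16: x in {1}, choose 1; 0->1 ok
  pos 17: y in {0,2}, choose 2; 1->2 ok
  pos 18: x in {1}, choose 1; 2->1 ok
  pos 19: y in {0,2}, choose 2; 1->2 ok
  pos 20: y in {0,2}, choose 0; 2->0 ok
  pos 21: y in {0,2}, choose 2; 0->2 ok
  pos 22: y in {0,2}, choose 0; 2->0 ok
  pos 23: x in {1}, choose 1; 0->1 ok
  pos 24: y in {0,2}, choose 0; 1->0 ok
  pos 25: y in {0,2}, choose 2; 0->2 ok
  pos 26: y in {0,2}, choose 0; 2->0 ok
  pos 27: x in {1}, choose 1; 0->1 ok
  pos 28: y in {0,2}, choose 0; 1->0 ok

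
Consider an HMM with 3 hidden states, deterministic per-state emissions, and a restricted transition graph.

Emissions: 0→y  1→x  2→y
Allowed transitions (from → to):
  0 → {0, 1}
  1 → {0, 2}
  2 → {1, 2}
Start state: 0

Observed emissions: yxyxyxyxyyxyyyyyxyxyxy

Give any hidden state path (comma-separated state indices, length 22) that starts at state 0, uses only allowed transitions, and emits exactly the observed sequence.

  pos 0: y in {0,2}, choose 0; start
  pos 1: x in {1}, choose 1; 0->1 ok
  pos 2: y in {0,2}, choose 2; 1->2 ok
  pos 3: x in {1}, choose 1; 2->1 ok
  pos 4: y in {0,2}, choose 2; 1->2 ok
  pos 5: x in {1}, choose 1; 2->1 ok
  pos 6: y in {0,2}, choose 2; 1->2 ok
  pos 7: x in {1}, choose 1; 2->1 ok
  pos 8: y in {0,2}, choose 0; 1->0 ok
  pos 9: y in {0,2}, choose 0; 0->0 ok
  pos 10: x in {1}, choose 1; 0->1 ok
  pos 11: y in {0,2}, choose 2; 1->2 ok
  pos 12: y in {0,2}, choose 2; 2->2 ok
  pos 13: y in {0,2}, choose 2; 2->2 ok
  pos 14: y in {0,2}, choose 2; 2->2 ok
  pos 15: y in {0,2}, choose 2; 2->2 ok
  pos 16: x in {1}, choose 1; 2->1 ok
  pos 17: y in {0,2}, choose 0; 1->0 ok
  pos 18: x in {1}, choose 1; 0->1 ok
  pos 19: y in {0,2}, choose 0; 1->0 ok
  pos 20: x in {1}, choose 1; 0->1 ok
  pos 21: y in {0,2}, choose 2; 1->2 ok

0,1,2,1,2,1,2,1,0,0,1,2,2,2,2,2,1,0,1,0,1,2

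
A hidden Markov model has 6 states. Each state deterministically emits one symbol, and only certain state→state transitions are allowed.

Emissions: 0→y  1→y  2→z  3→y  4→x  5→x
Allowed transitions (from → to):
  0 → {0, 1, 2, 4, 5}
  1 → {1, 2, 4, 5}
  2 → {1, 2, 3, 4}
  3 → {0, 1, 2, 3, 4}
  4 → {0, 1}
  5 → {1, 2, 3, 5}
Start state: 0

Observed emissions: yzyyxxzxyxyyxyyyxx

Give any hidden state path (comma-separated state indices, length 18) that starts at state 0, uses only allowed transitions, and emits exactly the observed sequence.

0,2,3,0,5,5,2,4,1,4,0,1,4,1,1,1,5,5

  pos 0: y in {0,1,3}, choose 0; start
  pos 1: z in {2}, choose 2; 0->2 ok
  pos 2: y in {0,1,3}, choose 3; 2->3 ok
  pos 3: y in {0,1,3}, choose 0; 3->0 ok
  pos 4: x in {4,5}, choose 5; 0->5 ok
  pos 5: x in {4,5}, choose 5; 5->5 ok
  pos 6: z in {2}, choose 2; 5->2 ok
  pos 7: x in {4,5}, choose 4; 2->4 ok
  pos 8: y in {0,1,3}, choose 1; 4->1 ok
  pos 9: x in {4,5}, choose 4; 1->4 ok
  pos 10: y in {0,1,3}, choose 0; 4->0 ok
  pos 11: y in {0,1,3}, choose 1; 0->1 ok
  pos 12: x in {4,5}, choose 4; 1->4 ok
  pos 13: y in {0,1,3}, choose 1; 4->1 ok
  pos 14: y in {0,1,3}, choose 1; 1->1 ok
  pos 15: y in {0,1,3}, choose 1; 1->1 ok
  pos 16: x in {4,5}, choose 5; 1->5 ok
  pos 17: x in {4,5}, choose 5; 5->5 ok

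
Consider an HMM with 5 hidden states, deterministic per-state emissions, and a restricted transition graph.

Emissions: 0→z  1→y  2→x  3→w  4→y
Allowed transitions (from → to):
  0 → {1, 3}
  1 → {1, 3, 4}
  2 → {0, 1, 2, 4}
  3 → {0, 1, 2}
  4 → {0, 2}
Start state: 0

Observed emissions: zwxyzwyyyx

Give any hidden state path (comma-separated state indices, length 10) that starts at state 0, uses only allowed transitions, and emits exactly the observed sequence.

  t0 'z' -> {0}, take 0 (start)
  t1 'w' -> {3}, take 3 (0->3 ok)
  t2 'x' -> {2}, take 2 (3->2 ok)
  t3 'y' -> {1,4}, take 4 (2->4 ok)
  t4 'z' -> {0}, take 0 (4->0 ok)
  t5 'w' -> {3}, take 3 (0->3 ok)
  t6 'y' -> {1,4}, take 1 (3->1 ok)
  t7 'y' -> {1,4}, take 1 (1->1 ok)
  t8 'y' -> {1,4}, take 4 (1->4 ok)
  t9 'x' -> {2}, take 2 (4->2 ok)

0,3,2,4,0,3,1,1,4,2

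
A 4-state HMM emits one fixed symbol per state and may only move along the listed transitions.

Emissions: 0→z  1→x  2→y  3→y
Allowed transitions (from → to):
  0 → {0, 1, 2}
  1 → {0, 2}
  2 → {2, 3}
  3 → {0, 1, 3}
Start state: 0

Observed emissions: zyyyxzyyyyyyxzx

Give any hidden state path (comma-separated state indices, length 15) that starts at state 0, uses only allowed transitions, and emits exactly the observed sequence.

  0: obs=z cand={0} pick 0 [start]
  1: obs=y cand={2,3} pick 2 [0->2 ok]
  2: obs=y cand={2,3} pick 3 [2->3 ok]
  3: obs=y cand={2,3} pick 3 [3->3 ok]
  4: obs=x cand={1} pick 1 [3->1 ok]
  5: obs=z cand={0} pick 0 [1->0 ok]
  6: obs=y cand={2,3} pick 2 [0->2 ok]
  7: obs=y cand={2,3} pick 2 [2->2 ok]
  8: obs=y cand={2,3} pick 2 [2->2 ok]
  9: obs=y cand={2,3} pick 2 [2->2 ok]
  10: obs=y cand={2,3} pick 2 [2->2 ok]
  11: obs=y cand={2,3} pick 3 [2->3 ok]
  12: obs=x cand={1} pick 1 [3->1 ok]
  13: obs=z cand={0} pick 0 [1->0 ok]
  14: obs=x cand={1} pick 1 [0->1 ok]

0,2,3,3,1,0,2,2,2,2,2,3,1,0,1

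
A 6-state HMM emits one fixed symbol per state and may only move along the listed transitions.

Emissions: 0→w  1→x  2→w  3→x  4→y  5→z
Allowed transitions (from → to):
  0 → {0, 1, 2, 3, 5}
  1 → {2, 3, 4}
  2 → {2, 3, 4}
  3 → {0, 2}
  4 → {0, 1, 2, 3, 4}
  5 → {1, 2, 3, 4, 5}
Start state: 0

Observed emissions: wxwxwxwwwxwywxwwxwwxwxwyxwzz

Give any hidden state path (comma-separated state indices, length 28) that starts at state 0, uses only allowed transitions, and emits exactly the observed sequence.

  [0] w  {0,2}  => 0  start
  [1] x  {1,3}  => 3  0->3 ok
  [2] w  {0,2}  => 2  3->2 ok
  [3] x  {1,3}  => 3  2->3 ok
  [4] w  {0,2}  => 2  3->2 ok
  [5] x  {1,3}  => 3  2->3 ok
  [6] w  {0,2}  => 0  3->0 ok
  [7] w  {0,2}  => 0  0->0 ok
  [8] w  {0,2}  => 2  0->2 ok
  [9] x  {1,3}  => 3  2->3 ok
  [10] w  {0,2}  => 2  3->2 ok
  [11] y  {4}  => 4  2->4 ok
  [12] w  {0,2}  => 2  4->2 ok
  [13] x  {1,3}  => 3  2->3 ok
  [14] w  {0,2}  => 2  3->2 ok
  [15] w  {0,2}  => 2  2->2 ok
  [16] x  {1,3}  => 3  2->3 ok
  [17] w  {0,2}  => 2  3->2 ok
  [18] w  {0,2}  => 2  2->2 ok
  [19] x  {1,3}  => 3  2->3 ok
  [20] w  {0,2}  => 2  3->2 ok
  [21] x  {1,3}  => 3  2->3 ok
  [22] w  {0,2}  => 2  3->2 ok
  [23] y  {4}  => 4  2->4 ok
  [24] x  {1,3}  => 3  4->3 ok
  [25] w  {0,2}  => 0  3->0 ok
  [26] z  {5}  => 5  0->5 ok
  [27] z  {5}  => 5  5->5 ok

0,3,2,3,2,3,0,0,2,3,2,4,2,3,2,2,3,2,2,3,2,3,2,4,3,0,5,5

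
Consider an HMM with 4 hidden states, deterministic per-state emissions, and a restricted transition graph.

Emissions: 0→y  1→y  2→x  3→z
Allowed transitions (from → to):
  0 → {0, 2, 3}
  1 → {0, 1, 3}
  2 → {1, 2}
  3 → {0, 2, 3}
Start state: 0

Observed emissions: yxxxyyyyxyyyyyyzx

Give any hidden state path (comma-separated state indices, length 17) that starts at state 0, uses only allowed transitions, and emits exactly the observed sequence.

0,2,2,2,1,0,0,0,2,1,1,1,1,1,1,3,2

  0: obs=y cand={0,1} pick 0 [start]
  1: obs=x cand={2} pick 2 [0->2 ok]
  2: obs=x cand={2} pick 2 [2->2 ok]
  3: obs=x cand={2} pick 2 [2->2 ok]
  4: obs=y cand={0,1} pick 1 [2->1 ok]
  5: obs=y cand={0,1} pick 0 [1->0 ok]
  6: obs=y cand={0,1} pick 0 [0->0 ok]
  7: obs=y cand={0,1} pick 0 [0->0 ok]
  8: obs=x cand={2} pick 2 [0->2 ok]
  9: obs=y cand={0,1} pick 1 [2->1 ok]
  10: obs=y cand={0,1} pick 1 [1->1 ok]
  11: obs=y cand={0,1} pick 1 [1->1 ok]
  12: obs=y cand={0,1} pick 1 [1->1 ok]
  13: obs=y cand={0,1} pick 1 [1->1 ok]
  14: obs=y cand={0,1} pick 1 [1->1 ok]
  15: obs=z cand={3} pick 3 [1->3 ok]
  16: obs=x cand={2} pick 2 [3->2 ok]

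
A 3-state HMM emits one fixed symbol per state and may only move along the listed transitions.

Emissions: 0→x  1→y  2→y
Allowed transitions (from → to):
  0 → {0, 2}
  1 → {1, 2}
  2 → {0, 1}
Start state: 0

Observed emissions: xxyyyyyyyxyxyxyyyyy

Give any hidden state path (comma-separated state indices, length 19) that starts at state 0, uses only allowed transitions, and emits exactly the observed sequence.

0,0,2,1,1,1,1,1,2,0,2,0,2,0,2,1,2,1,2

  [0] x  {0}  => 0  start
  [1] x  {0}  => 0  0->0 ok
  [2] y  {1,2}  => 2  0->2 ok
  [3] y  {1,2}  => 1  2->1 ok
  [4] y  {1,2}  => 1  1->1 ok
  [5] y  {1,2}  => 1  1->1 ok
  [6] y  {1,2}  => 1  1->1 ok
  [7] y  {1,2}  => 1  1->1 ok
  [8] y  {1,2}  => 2  1->2 ok
  [9] x  {0}  => 0  2->0 ok
  [10] y  {1,2}  => 2  0->2 ok
  [11] x  {0}  => 0  2->0 ok
  [12] y  {1,2}  => 2  0->2 ok
  [13] x  {0}  => 0  2->0 ok
  [14] y  {1,2}  => 2  0->2 ok
  [15] y  {1,2}  => 1  2->1 ok
  [16] y  {1,2}  => 2  1->2 ok
  [17] y  {1,2}  => 1  2->1 ok
  [18] y  {1,2}  => 2  1->2 ok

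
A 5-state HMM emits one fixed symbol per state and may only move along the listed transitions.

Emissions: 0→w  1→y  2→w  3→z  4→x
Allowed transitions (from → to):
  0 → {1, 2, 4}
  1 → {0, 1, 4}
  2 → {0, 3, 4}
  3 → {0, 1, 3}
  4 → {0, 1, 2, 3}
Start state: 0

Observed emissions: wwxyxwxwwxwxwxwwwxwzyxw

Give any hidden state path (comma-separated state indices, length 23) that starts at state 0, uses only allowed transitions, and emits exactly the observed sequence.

  [0] w  {0,2}  => 0  start
  [1] w  {0,2}  => 2  0->2 ok
  [2] x  {4}  => 4  2->4 ok
  [3] y  {1}  => 1  4->1 ok
  [4] x  {4}  => 4  1->4 ok
  [5] w  {0,2}  => 2  4->2 ok
  [6] x  {4}  => 4  2->4 ok
  [7] w  {0,2}  => 2  4->2 ok
  [8] w  {0,2}  => 0  2->0 ok
  [9] x  {4}  => 4  0->4 ok
  [10] w  {0,2}  => 0  4->0 ok
  [11] x  {4}  => 4  0->4 ok
  [12] w  {0,2}  => 0  4->0 ok
  [13] x  {4}  => 4  0->4 ok
  [14] w  {0,2}  => 2  4->2 ok
  [15] w  {0,2}  => 0  2->0 ok
  [16] w  {0,2}  => 2  0->2 ok
  [17] x  {4}  => 4  2->4 ok
  [18] w  {0,2}  => 2  4->2 ok
  [19] z  {3}  => 3  2->3 ok
  [20] y  {1}  => 1  3->1 ok
  [21] x  {4}  => 4  1->4 ok
  [22] w  {0,2}  => 0  4->0 ok

0,2,4,1,4,2,4,2,0,4,0,4,0,4,2,0,2,4,2,3,1,4,0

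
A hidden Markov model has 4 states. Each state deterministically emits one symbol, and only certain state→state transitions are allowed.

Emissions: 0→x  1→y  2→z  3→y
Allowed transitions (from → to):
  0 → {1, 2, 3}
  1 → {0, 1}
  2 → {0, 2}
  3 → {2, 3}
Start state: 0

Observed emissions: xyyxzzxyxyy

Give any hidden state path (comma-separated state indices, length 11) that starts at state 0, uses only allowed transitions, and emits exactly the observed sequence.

  t0 'x' -> {0}, take 0 (start)
  t1 'y' -> {1,3}, take 1 (0->1 ok)
  t2 'y' -> {1,3}, take 1 (1->1 ok)
  t3 'x' -> {0}, take 0 (1->0 ok)
  t4 'z' -> {2}, take 2 (0->2 ok)
  t5 'z' -> {2}, take 2 (2->2 ok)
  t6 'x' -> {0}, take 0 (2->0 ok)
  t7 'y' -> {1,3}, take 1 (0->1 ok)
  t8 'x' -> {0}, take 0 (1->0 ok)
  t9 'y' -> {1,3}, take 3 (0->3 ok)
  t10 'y' -> {1,3}, take 3 (3->3 ok)

0,1,1,0,2,2,0,1,0,3,3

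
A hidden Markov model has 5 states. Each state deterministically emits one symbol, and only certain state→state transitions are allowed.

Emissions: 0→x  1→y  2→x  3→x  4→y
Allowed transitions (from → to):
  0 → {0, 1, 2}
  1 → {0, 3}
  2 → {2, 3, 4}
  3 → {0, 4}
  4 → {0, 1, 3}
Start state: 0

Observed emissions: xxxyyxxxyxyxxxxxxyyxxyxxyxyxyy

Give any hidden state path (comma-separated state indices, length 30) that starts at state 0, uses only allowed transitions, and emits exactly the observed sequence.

  pos 0: x in {0,2,3}, choose 0; start
  pos 1: x in {0,2,3}, choose 0; 0->0 ok
  pos 2: x in {0,2,3}, choose 2; 0->2 ok
  pos 3: y in {1,4}, choose 4; 2->4 ok
  pos 4: y in {1,4}, choose 1; 4->1 ok
  pos 5: x in {0,2,3}, choose 3; 1->3 ok
  pos 6: x in {0,2,3}, choose 0; 3->0 ok
  pos 7: x in {0,2,3}, choose 0; 0->0 ok
  pos 8: y in {1,4}, choose 1; 0->1 ok
  pos 9: x in {0,2,3}, choose 3; 1->3 ok
  pos 10: y in {1,4}, choose 4; 3->4 ok
  pos 11: x in {0,2,3}, choose 3; 4->3 ok
  pos 12: x in {0,2,3}, choose 0; 3->0 ok
  pos 13: x in {0,2,3}, choose 2; 0->2 ok
  pos 14: x in {0,2,3}, choose 2; 2->2 ok
  pos 15: x in {0,2,3}, choose 2; 2->2 ok
  pos 16: x in {0,2,3}, choose 2; 2->2 ok
  pos 17: y in {1,4}, choose 4; 2->4 ok
  pos 18: y in {1,4}, choose 1; 4->1 ok
  pos 19: x in {0,2,3}, choose 0; 1->0 ok
  pos 20: x in {0,2,3}, choose 0; 0->0 ok
  pos 21: y in {1,4}, choose 1; 0->1 ok
  pos 22: x in {0,2,3}, choose 0; 1->0 ok
  pos 23: x in {0,2,3}, choose 0; 0->0 ok
  pos 24: y in {1,4}, choose 1; 0->1 ok
  pos 25: x in {0,2,3}, choose 0; 1->0 ok
  pos 26: y in {1,4}, choose 1; 0->1 ok
  pos 27: x in {0,2,3}, choose 3; 1->3 ok
  pos 28: y in {1,4}, choose 4; 3->4 ok
  pos 29: y in {1,4}, choose 1; 4->1 ok

0,0,2,4,1,3,0,0,1,3,4,3,0,2,2,2,2,4,1,0,0,1,0,0,1,0,1,3,4,1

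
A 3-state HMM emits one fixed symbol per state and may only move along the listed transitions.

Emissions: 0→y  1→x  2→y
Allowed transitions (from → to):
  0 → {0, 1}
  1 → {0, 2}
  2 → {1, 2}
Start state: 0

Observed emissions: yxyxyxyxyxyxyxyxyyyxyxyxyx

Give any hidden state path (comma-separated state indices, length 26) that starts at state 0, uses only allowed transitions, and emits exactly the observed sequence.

  pos 0: y in {0,2}, choose 0; start
  pos 1: x in {1}, choose 1; 0->1 ok
  pos 2: y in {0,2}, choose 0; 1->0 ok
  pos 3: x in {1}, choose 1; 0->1 ok
  pos 4: y in {0,2}, choose 2; 1->2 ok
  pos 5: x in {1}, choose 1; 2->1 ok
  pos 6: y in {0,2}, choose 2; 1->2 ok
  pos 7: x in {1}, choose 1; 2->1 ok
  pos 8: y in {0,2}, choose 0; 1->0 ok
  pos 9: x in {1}, choose 1; 0->1 ok
  pos 10: y in {0,2}, choose 0; 1->0 ok
  pos 11: x in {1}, choose 1; 0->1 ok
  pos 12: y in {0,2}, choose 0; 1->0 ok
  pos 13: x in {1}, choose 1; 0->1 ok
  pos 14: y in {0,2}, choose 0; 1->0 ok
  pos 15: x in {1}, choose 1; 0->1 ok
  pos 16: y in {0,2}, choose 2; 1->2 ok
  pos 17: y in {0,2}, choose 2; 2->2 ok
  pos 18: y in {0,2}, choose 2; 2->2 ok
  pos 19: x in {1}, choose 1; 2->1 ok
  pos 20: y in {0,2}, choose 2; 1->2 ok
  pos 21: x in {1}, choose 1; 2->1 ok
  pos 22: y in {0,2}, choose 2; 1->2 ok
  pos 23: x in {1}, choose 1; 2->1 ok
  pos 24: y in {0,2}, choose 0; 1->0 ok
  pos 25: x in {1}, choose 1; 0->1 ok

0,1,0,1,2,1,2,1,0,1,0,1,0,1,0,1,2,2,2,1,2,1,2,1,0,1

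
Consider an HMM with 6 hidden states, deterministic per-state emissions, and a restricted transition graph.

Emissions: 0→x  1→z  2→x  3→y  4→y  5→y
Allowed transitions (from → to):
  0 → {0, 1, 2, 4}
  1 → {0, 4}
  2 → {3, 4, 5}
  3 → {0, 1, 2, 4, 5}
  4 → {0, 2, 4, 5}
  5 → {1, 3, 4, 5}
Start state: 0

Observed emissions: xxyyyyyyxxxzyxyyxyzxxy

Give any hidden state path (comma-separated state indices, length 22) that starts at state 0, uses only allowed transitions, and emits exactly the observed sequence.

  pos 0: x in {0,2}, choose 0; start
  pos 1: x in {0,2}, choose 2; 0->2 ok
  pos 2: y in {3,4,5}, choose 5; 2->5 ok
  pos 3: y in {3,4,5}, choose 5; 5->5 ok
  pos 4: y in {3,4,5}, choose 4; 5->4 ok
  pos 5: y in {3,4,5}, choose 5; 4->5 ok
  pos 6: y in {3,4,5}, choose 4; 5->4 ok
  pos 7: y in {3,4,5}, choose 4; 4->4 ok
  pos 8: x in {0,2}, choose 0; 4->0 ok
  pos 9: x in {0,2}, choose 0; 0->0 ok
  pos 10: x in {0,2}, choose 0; 0->0 ok
  pos 11: z in {1}, choose 1; 0->1 ok
  pos 12: y in {3,4,5}, choose 4; 1->4 ok
  pos 13: x in {0,2}, choose 2; 4->2 ok
  pos 14: y in {3,4,5}, choose 3; 2->3 ok
  pos 15: y in {3,4,5}, choose 4; 3->4 ok
  pos 16: x in {0,2}, choose 2; 4->2 ok
  pos 17: y in {3,4,5}, choose 3; 2->3 ok
  pos 18: z in {1}, choose 1; 3->1 ok
  pos 19: x in {0,2}, choose 0; 1->0 ok
  pos 20: x in {0,2}, choose 2; 0->2 ok
  pos 21: y in {3,4,5}, choose 4; 2->4 ok

0,2,5,5,4,5,4,4,0,0,0,1,4,2,3,4,2,3,1,0,2,4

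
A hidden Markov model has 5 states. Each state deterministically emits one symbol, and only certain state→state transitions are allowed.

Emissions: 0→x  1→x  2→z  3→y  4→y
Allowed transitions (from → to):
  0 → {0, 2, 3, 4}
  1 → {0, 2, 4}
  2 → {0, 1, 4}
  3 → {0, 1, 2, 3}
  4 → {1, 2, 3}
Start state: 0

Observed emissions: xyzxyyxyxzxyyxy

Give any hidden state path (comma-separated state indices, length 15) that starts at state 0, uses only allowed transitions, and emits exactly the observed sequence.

0,4,2,0,3,3,1,4,1,2,1,4,3,0,3

  t0 'x' -> {0,1}, take 0 (start)
  t1 'y' -> {3,4}, take 4 (0->4 ok)
  t2 'z' -> {2}, take 2 (4->2 ok)
  t3 'x' -> {0,1}, take 0 (2->0 ok)
  t4 'y' -> {3,4}, take 3 (0->3 ok)
  t5 'y' -> {3,4}, take 3 (3->3 ok)
  t6 'x' -> {0,1}, take 1 (3->1 ok)
  t7 'y' -> {3,4}, take 4 (1->4 ok)
  t8 'x' -> {0,1}, take 1 (4->1 ok)
  t9 'z' -> {2}, take 2 (1->2 ok)
  t10 'x' -> {0,1}, take 1 (2->1 ok)
  t11 'y' -> {3,4}, take 4 (1->4 ok)
  t12 'y' -> {3,4}, take 3 (4->3 ok)
  t13 'x' -> {0,1}, take 0 (3->0 ok)
  t14 'y' -> {3,4}, take 3 (0->3 ok)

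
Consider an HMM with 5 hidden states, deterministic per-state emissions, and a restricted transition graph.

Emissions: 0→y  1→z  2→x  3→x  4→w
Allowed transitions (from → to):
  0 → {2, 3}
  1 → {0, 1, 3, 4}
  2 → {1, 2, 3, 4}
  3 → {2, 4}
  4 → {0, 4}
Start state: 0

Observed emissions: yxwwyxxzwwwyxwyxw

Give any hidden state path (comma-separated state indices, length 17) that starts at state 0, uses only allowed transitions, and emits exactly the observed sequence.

  [0] y  {0}  => 0  start
  [1] x  {2,3}  => 2  0->2 ok
  [2] w  {4}  => 4  2->4 ok
  [3] w  {4}  => 4  4->4 ok
  [4] y  {0}  => 0  4->0 ok
  [5] x  {2,3}  => 2  0->2 ok
  [6] x  {2,3}  => 2  2->2 ok
  [7] z  {1}  => 1  2->1 ok
  [8] w  {4}  => 4  1->4 ok
  [9] w  {4}  => 4  4->4 ok
  [10] w  {4}  => 4  4->4 ok
  [11] y  {0}  => 0  4->0 ok
  [12] x  {2,3}  => 3  0->3 ok
  [13] w  {4}  => 4  3->4 ok
  [14] y  {0}  => 0  4->0 ok
  [15] x  {2,3}  => 2  0->2 ok
  [16] w  {4}  => 4  2->4 ok

0,2,4,4,0,2,2,1,4,4,4,0,3,4,0,2,4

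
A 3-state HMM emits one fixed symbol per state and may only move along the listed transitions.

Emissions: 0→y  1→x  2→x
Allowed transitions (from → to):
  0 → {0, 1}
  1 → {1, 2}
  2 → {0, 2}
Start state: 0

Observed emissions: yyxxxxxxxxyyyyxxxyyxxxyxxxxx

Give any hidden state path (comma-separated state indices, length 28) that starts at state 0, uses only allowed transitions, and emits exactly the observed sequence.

0,0,1,1,1,1,1,1,2,2,0,0,0,0,1,1,2,0,0,1,2,2,0,1,1,1,1,1

  pos 0: y in {0}, choose 0; start
  pos 1: y in {0}, choose 0; 0->0 ok
  pos 2: x in {1,2}, choose 1; 0->1 ok
  pos 3: x in {1,2}, choose 1; 1->1 ok
  pos 4: x in {1,2}, choose 1; 1->1 ok
  pos 5: x in {1,2}, choose 1; 1->1 ok
  pos 6: x in {1,2}, choose 1; 1->1 ok
  pos 7: x in {1,2}, choose 1; 1->1 ok
  pos 8: x in {1,2}, choose 2; 1->2 ok
  pos 9: x in {1,2}, choose 2; 2->2 ok
  pos 10: y in {0}, choose 0; 2->0 ok
  pos 11: y in {0}, choose 0; 0->0 ok
  pos 12: y in {0}, choose 0; 0->0 ok
  pos 13: y in {0}, choose 0; 0->0 ok
  pos 14: x in {1,2}, choose 1; 0->1 ok
  pos 15: x in {1,2}, choose 1; 1->1 ok
  pos 16: x in {1,2}, choose 2; 1->2 ok
  pos 17: y in {0}, choose 0; 2->0 ok
  pos 18: y in {0}, choose 0; 0->0 ok
  pos 19: x in {1,2}, choose 1; 0->1 ok
  pos 20: x in {1,2}, choose 2; 1->2 ok
  pos 21: x in {1,2}, choose 2; 2->2 ok
  pos 22: y in {0}, choose 0; 2->0 ok
  pos 23: x in {1,2}, choose 1; 0->1 ok
  pos 24: x in {1,2}, choose 1; 1->1 ok
  pos 25: x in {1,2}, choose 1; 1->1 ok
  pos 26: x in {1,2}, choose 1; 1->1 ok
  pos 27: x in {1,2}, choose 1; 1->1 ok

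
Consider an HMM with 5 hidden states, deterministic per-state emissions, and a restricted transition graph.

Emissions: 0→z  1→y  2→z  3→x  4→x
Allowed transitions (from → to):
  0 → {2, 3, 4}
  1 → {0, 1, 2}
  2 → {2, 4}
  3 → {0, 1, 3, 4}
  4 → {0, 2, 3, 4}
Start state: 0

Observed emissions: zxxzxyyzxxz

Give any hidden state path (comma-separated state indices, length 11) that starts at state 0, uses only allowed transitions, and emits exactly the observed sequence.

  t0 'z' -> {0,2}, take 0 (start)
  t1 'x' -> {3,4}, take 4 (0->4 ok)
  t2 'x' -> {3,4}, take 3 (4->3 ok)
  t3 'z' -> {0,2}, take 0 (3->0 ok)
  t4 'x' -> {3,4}, take 3 (0->3 ok)
  t5 'y' -> {1}, take 1 (3->1 ok)
  t6 'y' -> {1}, take 1 (1->1 ok)
  t7 'z' -> {0,2}, take 0 (1->0 ok)
  t8 'x' -> {3,4}, take 4 (0->4 ok)
  t9 'x' -> {3,4}, take 4 (4->4 ok)
  t10 'z' -> {0,2}, take 2 (4->2 ok)

0,4,3,0,3,1,1,0,4,4,2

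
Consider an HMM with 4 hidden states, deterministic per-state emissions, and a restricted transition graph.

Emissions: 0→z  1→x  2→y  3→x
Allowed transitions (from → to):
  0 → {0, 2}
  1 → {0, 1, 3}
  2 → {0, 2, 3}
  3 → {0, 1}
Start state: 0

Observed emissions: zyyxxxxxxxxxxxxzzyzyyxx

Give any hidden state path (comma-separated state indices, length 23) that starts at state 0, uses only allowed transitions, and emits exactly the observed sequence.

  pos 0: z in {0}, choose 0; start
  pos 1: y in {2}, choose 2; 0->2 ok
  pos 2: y in {2}, choose 2; 2->2 ok
  pos 3: x in {1,3}, choose 3; 2->3 ok
  pos 4: x in {1,3}, choose 1; 3->1 ok
  pos 5: x in {1,3}, choose 1; 1->1 ok
  pos 6: x in {1,3}, choose 3; 1->3 ok
  pos 7: x in {1,3}, choose 1; 3->1 ok
  pos 8: x in {1,3}, choose 3; 1->3 ok
  pos 9: x in {1,3}, choose 1; 3->1 ok
  pos 10: x in {1,3}, choose 3; 1->3 ok
  pos 11: x in {1,3}, choose 1; 3->1 ok
  pos 12: x in {1,3}, choose 1; 1->1 ok
  pos 13: x in {1,3}, choose 1; 1->1 ok
  pos 14: x in {1,3}, choose 1; 1->1 ok
  pos 15: z in {0}, choose 0; 1->0 ok
  pos 16: z in {0}, choose 0; 0->0 ok
  pos 17: y in {2}, choose 2; 0->2 ok
  pos 18: z in {0}, choose 0; 2->0 ok
  pos 19: y in {2}, choose 2; 0->2 ok
  pos 20: y in {2}, choose 2; 2->2 ok
  pos 21: x in {1,3}, choose 3; 2->3 ok
  pos 22: x in {1,3}, choose 1; 3->1 ok

0,2,2,3,1,1,3,1,3,1,3,1,1,1,1,0,0,2,0,2,2,3,1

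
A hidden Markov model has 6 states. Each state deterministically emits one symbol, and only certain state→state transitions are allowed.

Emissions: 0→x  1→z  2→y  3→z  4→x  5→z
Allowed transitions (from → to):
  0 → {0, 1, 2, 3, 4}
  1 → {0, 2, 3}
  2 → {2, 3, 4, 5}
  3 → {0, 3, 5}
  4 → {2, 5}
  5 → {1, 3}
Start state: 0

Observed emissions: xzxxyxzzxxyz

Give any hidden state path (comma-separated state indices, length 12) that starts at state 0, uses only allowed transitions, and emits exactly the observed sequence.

  0: obs=x cand={0,4} pick 0 [start]
  1: obs=z cand={1,3,5} pick 1 [0->1 ok]
  2: obs=x cand={0,4} pick 0 [1->0 ok]
  3: obs=x cand={0,4} pick 4 [0->4 ok]
  4: obs=y cand={2} pick 2 [4->2 ok]
  5: obs=x cand={0,4} pick 4 [2->4 ok]
  6: obs=z cand={1,3,5} pick 5 [4->5 ok]
  7: obs=z cand={1,3,5} pick 1 [5->1 ok]
  8: obs=x cand={0,4} pick 0 [1->0 ok]
  9: obs=x cand={0,4} pick 4 [0->4 ok]
  10: obs=y cand={2} pick 2 [4->2 ok]
  11: obs=z cand={1,3,5} pick 3 [2->3 ok]

0,1,0,4,2,4,5,1,0,4,2,3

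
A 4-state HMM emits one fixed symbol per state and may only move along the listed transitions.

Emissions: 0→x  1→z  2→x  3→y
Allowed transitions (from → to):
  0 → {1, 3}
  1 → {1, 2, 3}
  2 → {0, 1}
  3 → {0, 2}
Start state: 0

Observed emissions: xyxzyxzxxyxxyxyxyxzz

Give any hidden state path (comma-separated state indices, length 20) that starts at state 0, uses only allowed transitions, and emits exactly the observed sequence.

  t0 'x' -> {0,2}, take 0 (start)
  t1 'y' -> {3}, take 3 (0->3 ok)
  t2 'x' -> {0,2}, take 0 (3->0 ok)
  t3 'z' -> {1}, take 1 (0->1 ok)
  t4 'y' -> {3}, take 3 (1->3 ok)
  t5 'x' -> {0,2}, take 0 (3->0 ok)
  t6 'z' -> {1}, take 1 (0->1 ok)
  t7 'x' -> {0,2}, take 2 (1->2 ok)
  t8 'x' -> {0,2}, take 0 (2->0 ok)
  t9 'y' -> {3}, take 3 (0->3 ok)
  t10 'x' -> {0,2}, take 2 (3->2 ok)
  t11 'x' -> {0,2}, take 0 (2->0 ok)
  t12 'y' -> {3}, take 3 (0->3 ok)
  t13 'x' -> {0,2}, take 0 (3->0 ok)
  t14 'y' -> {3}, take 3 (0->3 ok)
  t15 'x' -> {0,2}, take 0 (3->0 ok)
  t16 'y' -> {3}, take 3 (0->3 ok)
  t17 'x' -> {0,2}, take 0 (3->0 ok)
  t18 'z' -> {1}, take 1 (0->1 ok)
  t19 'z' -> {1}, take 1 (1->1 ok)

0,3,0,1,3,0,1,2,0,3,2,0,3,0,3,0,3,0,1,1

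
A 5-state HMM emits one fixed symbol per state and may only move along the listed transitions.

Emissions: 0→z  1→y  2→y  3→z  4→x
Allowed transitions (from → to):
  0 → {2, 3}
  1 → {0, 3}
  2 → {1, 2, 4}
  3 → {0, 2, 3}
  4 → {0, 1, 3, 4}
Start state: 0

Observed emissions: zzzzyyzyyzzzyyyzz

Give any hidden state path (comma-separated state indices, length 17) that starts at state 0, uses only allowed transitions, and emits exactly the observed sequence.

0,3,3,3,2,1,0,2,1,0,3,0,2,2,1,3,3

  t0 'z' -> {0,3}, take 0 (start)
  t1 'z' -> {0,3}, take 3 (0->3 ok)
  t2 'z' -> {0,3}, take 3 (3->3 ok)
  t3 'z' -> {0,3}, take 3 (3->3 ok)
  t4 'y' -> {1,2}, take 2 (3->2 ok)
  t5 'y' -> {1,2}, take 1 (2->1 ok)
  t6 'z' -> {0,3}, take 0 (1->0 ok)
  t7 'y' -> {1,2}, take 2 (0->2 ok)
  t8 'y' -> {1,2}, take 1 (2->1 ok)
  t9 'z' -> {0,3}, take 0 (1->0 ok)
  t10 'z' -> {0,3}, take 3 (0->3 ok)
  t11 'z' -> {0,3}, take 0 (3->0 ok)
  t12 'y' -> {1,2}, take 2 (0->2 ok)
  t13 'y' -> {1,2}, take 2 (2->2 ok)
  t14 'y' -> {1,2}, take 1 (2->1 ok)
  t15 'z' -> {0,3}, take 3 (1->3 ok)
  t16 'z' -> {0,3}, take 3 (3->3 ok)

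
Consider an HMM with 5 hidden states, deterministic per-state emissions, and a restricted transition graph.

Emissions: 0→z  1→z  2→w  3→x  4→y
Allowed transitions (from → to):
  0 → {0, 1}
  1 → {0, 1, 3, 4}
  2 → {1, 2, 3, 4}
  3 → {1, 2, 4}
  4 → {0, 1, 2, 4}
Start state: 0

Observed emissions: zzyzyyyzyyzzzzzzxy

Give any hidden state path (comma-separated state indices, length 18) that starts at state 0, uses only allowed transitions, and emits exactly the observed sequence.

0,1,4,1,4,4,4,1,4,4,0,1,0,1,0,1,3,4

  0: obs=z cand={0,1} pick 0 [start]
  1: obs=z cand={0,1} pick 1 [0->1 ok]
  2: obs=y cand={4} pick 4 [1->4 ok]
  3: obs=z cand={0,1} pick 1 [4->1 ok]
  4: obs=y cand={4} pick 4 [1->4 ok]
  5: obs=y cand={4} pick 4 [4->4 ok]
  6: obs=y cand={4} pick 4 [4->4 ok]
  7: obs=z cand={0,1} pick 1 [4->1 ok]
  8: obs=y cand={4} pick 4 [1->4 ok]
  9: obs=y cand={4} pick 4 [4->4 ok]
  10: obs=z cand={0,1} pick 0 [4->0 ok]
  11: obs=z cand={0,1} pick 1 [0->1 ok]
  12: obs=z cand={0,1} pick 0 [1->0 ok]
  13: obs=z cand={0,1} pick 1 [0->1 ok]
  14: obs=z cand={0,1} pick 0 [1->0 ok]
  15: obs=z cand={0,1} pick 1 [0->1 ok]
  16: obs=x cand={3} pick 3 [1->3 ok]
  17: obs=y cand={4} pick 4 [3->4 ok]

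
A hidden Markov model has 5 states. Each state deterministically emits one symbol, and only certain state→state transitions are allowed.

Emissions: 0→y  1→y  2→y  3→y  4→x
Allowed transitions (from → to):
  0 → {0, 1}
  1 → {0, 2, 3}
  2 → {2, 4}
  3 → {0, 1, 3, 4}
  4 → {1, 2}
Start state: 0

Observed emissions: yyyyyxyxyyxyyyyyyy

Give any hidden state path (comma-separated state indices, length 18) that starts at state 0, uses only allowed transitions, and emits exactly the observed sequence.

  0: obs=y cand={0,1,2,3} pick 0 [start]
  1: obs=y cand={0,1,2,3} pick 0 [0->0 ok]
  2: obs=y cand={0,1,2,3} pick 1 [0->1 ok]
  3: obs=y cand={0,1,2,3} pick 3 [1->3 ok]
  4: obs=y cand={0,1,2,3} pick 3 [3->3 ok]
  5: obs=x cand={4} pick 4 [3->4 ok]
  6: obs=y cand={0,1,2,3} pick 2 [4->2 ok]
  7: obs=x cand={4} pick 4 [2->4 ok]
  8: obs=y cand={0,1,2,3} pick 1 [4->1 ok]
  9: obs=y cand={0,1,2,3} pick 3 [1->3 ok]
  10: obs=x cand={4} pick 4 [3->4 ok]
  11: obs=y cand={0,1,2,3} pick 1 [4->1 ok]
  12: obs=y cand={0,1,2,3} pick 3 [1->3 ok]
  13: obs=y cand={0,1,2,3} pick 1 [3->1 ok]
  14: obs=y cand={0,1,2,3} pick 0 [1->0 ok]
  15: obs=y cand={0,1,2,3} pick 0 [0->0 ok]
  16: obs=y cand={0,1,2,3} pick 1 [0->1 ok]
  17: obs=y cand={0,1,2,3} pick 0 [1->0 ok]

0,0,1,3,3,4,2,4,1,3,4,1,3,1,0,0,1,0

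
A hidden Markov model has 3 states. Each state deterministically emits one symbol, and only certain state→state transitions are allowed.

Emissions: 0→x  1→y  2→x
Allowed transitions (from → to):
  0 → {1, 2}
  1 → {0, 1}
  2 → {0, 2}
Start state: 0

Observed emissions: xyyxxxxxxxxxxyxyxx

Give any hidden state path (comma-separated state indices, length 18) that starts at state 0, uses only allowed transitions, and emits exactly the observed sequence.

  [0] x  {0,2}  => 0  start
  [1] y  {1}  => 1  0->1 ok
  [2] y  {1}  => 1  1->1 ok
  [3] x  {0,2}  => 0  1->0 ok
  [4] x  {0,2}  => 2  0->2 ok
  [5] x  {0,2}  => 0  2->0 ok
  [6] x  {0,2}  => 2  0->2 ok
  [7] x  {0,2}  => 0  2->0 ok
  [8] x  {0,2}  => 2  0->2 ok
  [9] x  {0,2}  => 2  2->2 ok
  [10] x  {0,2}  => 2  2->2 ok
  [11] x  {0,2}  => 2  2->2 ok
  [12] x  {0,2}  => 0  2->0 ok
  [13] y  {1}  => 1  0->1 ok
  [14] x  {0,2}  => 0  1->0 ok
  [15] y  {1}  => 1  0->1 ok
  [16] x  {0,2}  => 0  1->0 ok
  [17] x  {0,2}  => 2  0->2 ok

0,1,1,0,2,0,2,0,2,2,2,2,0,1,0,1,0,2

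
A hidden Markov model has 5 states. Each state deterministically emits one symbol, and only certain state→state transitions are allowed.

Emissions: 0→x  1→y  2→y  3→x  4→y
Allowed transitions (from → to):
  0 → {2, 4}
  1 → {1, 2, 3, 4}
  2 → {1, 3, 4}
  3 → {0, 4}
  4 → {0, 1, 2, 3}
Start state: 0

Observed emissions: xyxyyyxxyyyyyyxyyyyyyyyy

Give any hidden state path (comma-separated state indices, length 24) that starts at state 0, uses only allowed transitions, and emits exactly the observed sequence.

0,4,0,2,1,1,3,0,2,4,2,1,1,1,3,4,1,2,1,2,1,1,4,2

  [0] x  {0,3}  => 0  start
  [1] y  {1,2,4}  => 4  0->4 ok
  [2] x  {0,3}  => 0  4->0 ok
  [3] y  {1,2,4}  => 2  0->2 ok
  [4] y  {1,2,4}  => 1  2->1 ok
  [5] y  {1,2,4}  => 1  1->1 ok
  [6] x  {0,3}  => 3  1->3 ok
  [7] x  {0,3}  => 0  3->0 ok
  [8] y  {1,2,4}  => 2  0->2 ok
  [9] y  {1,2,4}  => 4  2->4 ok
  [10] y  {1,2,4}  => 2  4->2 ok
  [11] y  {1,2,4}  => 1  2->1 ok
  [12] y  {1,2,4}  => 1  1->1 ok
  [13] y  {1,2,4}  => 1  1->1 ok
  [14] x  {0,3}  => 3  1->3 ok
  [15] y  {1,2,4}  => 4  3->4 ok
  [16] y  {1,2,4}  => 1  4->1 ok
  [17] y  {1,2,4}  => 2  1->2 ok
  [18] y  {1,2,4}  => 1  2->1 ok
  [19] y  {1,2,4}  => 2  1->2 ok
  [20] y  {1,2,4}  => 1  2->1 ok
  [21] y  {1,2,4}  => 1  1->1 ok
  [22] y  {1,2,4}  => 4  1->4 ok
  [23] y  {1,2,4}  => 2  4->2 ok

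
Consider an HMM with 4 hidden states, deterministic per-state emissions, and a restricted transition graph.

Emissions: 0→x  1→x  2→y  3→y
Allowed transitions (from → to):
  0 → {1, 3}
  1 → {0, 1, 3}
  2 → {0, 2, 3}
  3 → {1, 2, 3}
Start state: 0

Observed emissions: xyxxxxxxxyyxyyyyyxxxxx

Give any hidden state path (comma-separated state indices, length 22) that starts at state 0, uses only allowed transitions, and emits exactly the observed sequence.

  t0 'x' -> {0,1}, take 0 (start)
  t1 'y' -> {2,3}, take 3 (0->3 ok)
  t2 'x' -> {0,1}, take 1 (3->1 ok)
  t3 'x' -> {0,1}, take 1 (1->1 ok)
  t4 'x' -> {0,1}, take 1 (1->1 ok)
  t5 'x' -> {0,1}, take 1 (1->1 ok)
  t6 'x' -> {0,1}, take 0 (1->0 ok)
  t7 'x' -> {0,1}, take 1 (0->1 ok)
  t8 'x' -> {0,1}, take 0 (1->0 ok)
  t9 'y' -> {2,3}, take 3 (0->3 ok)
  t10 'y' -> {2,3}, take 2 (3->2 ok)
  t11 'x' -> {0,1}, take 0 (2->0 ok)
  t12 'y' -> {2,3}, take 3 (0->3 ok)
  t13 'y' -> {2,3}, take 3 (3->3 ok)
  t14 'y' -> {2,3}, take 3 (3->3 ok)
  t15 'y' -> {2,3}, take 2 (3->2 ok)
  t16 'y' -> {2,3}, take 3 (2->3 ok)
  t17 'x' -> {0,1}, take 1 (3->1 ok)
  t18 'x' -> {0,1}, take 0 (1->0 ok)
  t19 'x' -> {0,1}, take 1 (0->1 ok)
  t20 'x' -> {0,1}, take 0 (1->0 ok)
  t21 'x' -> {0,1}, take 1 (0->1 ok)

0,3,1,1,1,1,0,1,0,3,2,0,3,3,3,2,3,1,0,1,0,1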